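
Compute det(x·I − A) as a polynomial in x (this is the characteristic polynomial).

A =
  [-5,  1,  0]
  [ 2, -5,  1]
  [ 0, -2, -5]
x^3 + 15*x^2 + 75*x + 125

Expanding det(x·I − A) (e.g. by cofactor expansion or by noting that A is similar to its Jordan form J, which has the same characteristic polynomial as A) gives
  χ_A(x) = x^3 + 15*x^2 + 75*x + 125
which factors as (x + 5)^3. The eigenvalues (with algebraic multiplicities) are λ = -5 with multiplicity 3.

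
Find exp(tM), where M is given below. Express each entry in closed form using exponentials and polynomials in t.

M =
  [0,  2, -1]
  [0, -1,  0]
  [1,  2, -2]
e^{tM} =
  [t*exp(-t) + exp(-t), 2*t*exp(-t), -t*exp(-t)]
  [0, exp(-t), 0]
  [t*exp(-t), 2*t*exp(-t), -t*exp(-t) + exp(-t)]

Strategy: write M = P · J · P⁻¹ where J is a Jordan canonical form, so e^{tM} = P · e^{tJ} · P⁻¹, and e^{tJ} can be computed block-by-block.

M has Jordan form
J =
  [-1,  1,  0]
  [ 0, -1,  0]
  [ 0,  0, -1]
(up to reordering of blocks).

Per-block formulas:
  For a 2×2 Jordan block J_2(-1): exp(t · J_2(-1)) = e^(-1t)·(I + t·N), where N is the 2×2 nilpotent shift.
  For a 1×1 block at λ = -1: exp(t · [-1]) = [e^(-1t)].

After assembling e^{tJ} and conjugating by P, we get:

e^{tM} =
  [t*exp(-t) + exp(-t), 2*t*exp(-t), -t*exp(-t)]
  [0, exp(-t), 0]
  [t*exp(-t), 2*t*exp(-t), -t*exp(-t) + exp(-t)]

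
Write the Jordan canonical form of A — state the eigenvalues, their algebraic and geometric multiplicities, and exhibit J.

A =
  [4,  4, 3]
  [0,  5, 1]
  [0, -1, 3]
J_3(4)

The characteristic polynomial is
  det(x·I − A) = x^3 - 12*x^2 + 48*x - 64 = (x - 4)^3

Eigenvalues and multiplicities (the geometric multiplicity of λ is n − rank(A − λI), which equals the number of Jordan blocks for λ):
  λ = 4: algebraic multiplicity = 3, geometric multiplicity = 1

Determining the block sizes for each eigenvalue:
  λ = 4: one block (gm = 1), so the single block has size am = 3 → block sizes [3]

Assembling the blocks gives a Jordan form
J =
  [4, 1, 0]
  [0, 4, 1]
  [0, 0, 4]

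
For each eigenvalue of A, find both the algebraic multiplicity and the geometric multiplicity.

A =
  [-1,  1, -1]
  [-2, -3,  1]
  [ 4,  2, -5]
λ = -3: alg = 3, geom = 1

Step 1 — factor the characteristic polynomial to read off the algebraic multiplicities:
  χ_A(x) = (x + 3)^3

Step 2 — compute geometric multiplicities via the rank-nullity identity g(λ) = n − rank(A − λI):
  rank(A − (-3)·I) = 2, so dim ker(A − (-3)·I) = n − 2 = 1

Summary:
  λ = -3: algebraic multiplicity = 3, geometric multiplicity = 1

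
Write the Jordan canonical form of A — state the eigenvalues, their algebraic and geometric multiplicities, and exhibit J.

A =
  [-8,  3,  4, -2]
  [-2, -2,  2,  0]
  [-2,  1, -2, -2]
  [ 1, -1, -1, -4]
J_2(-4) ⊕ J_2(-4)

The characteristic polynomial is
  det(x·I − A) = x^4 + 16*x^3 + 96*x^2 + 256*x + 256 = (x + 4)^4

Eigenvalues and multiplicities (the geometric multiplicity of λ is n − rank(A − λI), which equals the number of Jordan blocks for λ):
  λ = -4: algebraic multiplicity = 4, geometric multiplicity = 2

Determining the block sizes for each eigenvalue:
  λ = -4: with am = 4 and gm = 2, the partition is not yet determined (e.g. several partitions of 4 into 2 parts exist). Let N = A − (-4)·I. Computing rank(N^1) = 2, rank(N^2) = 0; the number of blocks of size ≥ j is rank(N^{j−1}) − rank(N^j), giving [2, 2]. So we have 2 block(s) of size 2 → block sizes [2, 2]

Assembling the blocks gives a Jordan form
J =
  [-4,  1,  0,  0]
  [ 0, -4,  0,  0]
  [ 0,  0, -4,  1]
  [ 0,  0,  0, -4]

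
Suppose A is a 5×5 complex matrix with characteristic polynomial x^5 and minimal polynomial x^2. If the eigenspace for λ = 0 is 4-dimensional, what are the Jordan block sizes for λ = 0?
Block sizes for λ = 0: [2, 1, 1, 1]

Step 1 — from the characteristic polynomial, algebraic multiplicity of λ = 0 is 5. From dim ker(A − (0)·I) = 4, there are exactly 4 Jordan blocks for λ = 0.
Step 2 — from the minimal polynomial, the factor (x − 0)^2 tells us the largest block for λ = 0 has size 2.
Step 3 — with total size 5, 4 blocks, and largest block 2, the block sizes (in nonincreasing order) are [2, 1, 1, 1].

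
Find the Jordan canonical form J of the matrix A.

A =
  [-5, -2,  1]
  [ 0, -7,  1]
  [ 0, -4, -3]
J_2(-5) ⊕ J_1(-5)

The characteristic polynomial is
  det(x·I − A) = x^3 + 15*x^2 + 75*x + 125 = (x + 5)^3

Eigenvalues and multiplicities (the geometric multiplicity of λ is n − rank(A − λI), which equals the number of Jordan blocks for λ):
  λ = -5: algebraic multiplicity = 3, geometric multiplicity = 2

Determining the block sizes for each eigenvalue:
  λ = -5: 2 blocks summing to 3 forces exactly one block of size 2 and the rest size 1 → block sizes [2, 1]

Assembling the blocks gives a Jordan form
J =
  [-5,  1,  0]
  [ 0, -5,  0]
  [ 0,  0, -5]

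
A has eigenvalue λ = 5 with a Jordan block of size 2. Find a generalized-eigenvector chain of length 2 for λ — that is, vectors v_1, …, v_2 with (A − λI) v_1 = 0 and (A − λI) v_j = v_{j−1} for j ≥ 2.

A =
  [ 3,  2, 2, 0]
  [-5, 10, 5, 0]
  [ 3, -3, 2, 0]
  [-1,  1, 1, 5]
A Jordan chain for λ = 5 of length 2:
v_1 = (-2, -5, 3, -1)ᵀ
v_2 = (1, 0, 0, 0)ᵀ

Let N = A − (5)·I. We want v_2 with N^2 v_2 = 0 but N^1 v_2 ≠ 0; then v_{j-1} := N · v_j for j = 2, …, 2.

Pick v_2 = (1, 0, 0, 0)ᵀ.
Then v_1 = N · v_2 = (-2, -5, 3, -1)ᵀ.

Sanity check: (A − (5)·I) v_1 = (0, 0, 0, 0)ᵀ = 0. ✓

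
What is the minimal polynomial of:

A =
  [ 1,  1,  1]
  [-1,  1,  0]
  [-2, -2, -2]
x^3

The characteristic polynomial is χ_A(x) = x^3, so the eigenvalues are known. The minimal polynomial is
  m_A(x) = Π_λ (x − λ)^{k_λ}
where k_λ is the size of the *largest* Jordan block for λ (equivalently, the smallest k with (A − λI)^k v = 0 for every generalised eigenvector v of λ).

  λ = 0: largest Jordan block has size 3, contributing (x − 0)^3

So m_A(x) = x^3 = x^3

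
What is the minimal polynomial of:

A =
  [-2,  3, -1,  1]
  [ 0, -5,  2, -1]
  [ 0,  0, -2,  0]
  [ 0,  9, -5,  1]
x^3 + 6*x^2 + 12*x + 8

The characteristic polynomial is χ_A(x) = (x + 2)^4, so the eigenvalues are known. The minimal polynomial is
  m_A(x) = Π_λ (x − λ)^{k_λ}
where k_λ is the size of the *largest* Jordan block for λ (equivalently, the smallest k with (A − λI)^k v = 0 for every generalised eigenvector v of λ).

  λ = -2: largest Jordan block has size 3, contributing (x + 2)^3

So m_A(x) = (x + 2)^3 = x^3 + 6*x^2 + 12*x + 8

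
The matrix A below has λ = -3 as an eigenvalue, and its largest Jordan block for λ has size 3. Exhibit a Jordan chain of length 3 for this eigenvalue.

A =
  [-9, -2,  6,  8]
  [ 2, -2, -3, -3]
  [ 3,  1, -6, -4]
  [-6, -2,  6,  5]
A Jordan chain for λ = -3 of length 3:
v_1 = (2, -1, -1, 2)ᵀ
v_2 = (-6, 2, 3, -6)ᵀ
v_3 = (1, 0, 0, 0)ᵀ

Let N = A − (-3)·I. We want v_3 with N^3 v_3 = 0 but N^2 v_3 ≠ 0; then v_{j-1} := N · v_j for j = 3, …, 2.

Pick v_3 = (1, 0, 0, 0)ᵀ.
Then v_2 = N · v_3 = (-6, 2, 3, -6)ᵀ.
Then v_1 = N · v_2 = (2, -1, -1, 2)ᵀ.

Sanity check: (A − (-3)·I) v_1 = (0, 0, 0, 0)ᵀ = 0. ✓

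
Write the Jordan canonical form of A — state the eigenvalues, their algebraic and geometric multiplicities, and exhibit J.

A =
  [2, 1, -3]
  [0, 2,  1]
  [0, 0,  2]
J_3(2)

The characteristic polynomial is
  det(x·I − A) = x^3 - 6*x^2 + 12*x - 8 = (x - 2)^3

Eigenvalues and multiplicities (the geometric multiplicity of λ is n − rank(A − λI), which equals the number of Jordan blocks for λ):
  λ = 2: algebraic multiplicity = 3, geometric multiplicity = 1

Determining the block sizes for each eigenvalue:
  λ = 2: one block (gm = 1), so the single block has size am = 3 → block sizes [3]

Assembling the blocks gives a Jordan form
J =
  [2, 1, 0]
  [0, 2, 1]
  [0, 0, 2]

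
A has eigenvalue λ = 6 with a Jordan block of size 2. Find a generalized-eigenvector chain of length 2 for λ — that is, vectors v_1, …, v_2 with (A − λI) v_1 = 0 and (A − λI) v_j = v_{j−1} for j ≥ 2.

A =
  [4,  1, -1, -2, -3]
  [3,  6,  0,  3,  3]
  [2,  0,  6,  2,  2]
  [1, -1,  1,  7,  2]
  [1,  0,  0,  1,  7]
A Jordan chain for λ = 6 of length 2:
v_1 = (-2, 3, 2, 1, 1)ᵀ
v_2 = (1, 0, 0, 0, 0)ᵀ

Let N = A − (6)·I. We want v_2 with N^2 v_2 = 0 but N^1 v_2 ≠ 0; then v_{j-1} := N · v_j for j = 2, …, 2.

Pick v_2 = (1, 0, 0, 0, 0)ᵀ.
Then v_1 = N · v_2 = (-2, 3, 2, 1, 1)ᵀ.

Sanity check: (A − (6)·I) v_1 = (0, 0, 0, 0, 0)ᵀ = 0. ✓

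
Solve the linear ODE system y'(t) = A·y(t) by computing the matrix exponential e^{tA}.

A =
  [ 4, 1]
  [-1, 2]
e^{tA} =
  [t*exp(3*t) + exp(3*t), t*exp(3*t)]
  [-t*exp(3*t), -t*exp(3*t) + exp(3*t)]

Strategy: write A = P · J · P⁻¹ where J is a Jordan canonical form, so e^{tA} = P · e^{tJ} · P⁻¹, and e^{tJ} can be computed block-by-block.

A has Jordan form
J =
  [3, 1]
  [0, 3]
(up to reordering of blocks).

Per-block formulas:
  For a 2×2 Jordan block J_2(3): exp(t · J_2(3)) = e^(3t)·(I + t·N), where N is the 2×2 nilpotent shift.

After assembling e^{tJ} and conjugating by P, we get:

e^{tA} =
  [t*exp(3*t) + exp(3*t), t*exp(3*t)]
  [-t*exp(3*t), -t*exp(3*t) + exp(3*t)]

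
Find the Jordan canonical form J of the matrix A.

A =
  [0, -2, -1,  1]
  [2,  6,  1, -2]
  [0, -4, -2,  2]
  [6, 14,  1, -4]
J_3(0) ⊕ J_1(0)

The characteristic polynomial is
  det(x·I − A) = x^4

Eigenvalues and multiplicities (the geometric multiplicity of λ is n − rank(A − λI), which equals the number of Jordan blocks for λ):
  λ = 0: algebraic multiplicity = 4, geometric multiplicity = 2

Determining the block sizes for each eigenvalue:
  λ = 0: with am = 4 and gm = 2, the partition is not yet determined (e.g. several partitions of 4 into 2 parts exist). Let N = A − (0)·I. Computing rank(N^1) = 2, rank(N^2) = 1, rank(N^3) = 0; the number of blocks of size ≥ j is rank(N^{j−1}) − rank(N^j), giving [2, 1, 1]. So we have 1 block(s) of size 3, 1 block(s) of size 1 → block sizes [3, 1]

Assembling the blocks gives a Jordan form
J =
  [0, 1, 0, 0]
  [0, 0, 1, 0]
  [0, 0, 0, 0]
  [0, 0, 0, 0]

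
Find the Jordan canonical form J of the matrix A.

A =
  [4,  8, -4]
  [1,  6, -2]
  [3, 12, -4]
J_2(2) ⊕ J_1(2)

The characteristic polynomial is
  det(x·I − A) = x^3 - 6*x^2 + 12*x - 8 = (x - 2)^3

Eigenvalues and multiplicities (the geometric multiplicity of λ is n − rank(A − λI), which equals the number of Jordan blocks for λ):
  λ = 2: algebraic multiplicity = 3, geometric multiplicity = 2

Determining the block sizes for each eigenvalue:
  λ = 2: 2 blocks summing to 3 forces exactly one block of size 2 and the rest size 1 → block sizes [2, 1]

Assembling the blocks gives a Jordan form
J =
  [2, 1, 0]
  [0, 2, 0]
  [0, 0, 2]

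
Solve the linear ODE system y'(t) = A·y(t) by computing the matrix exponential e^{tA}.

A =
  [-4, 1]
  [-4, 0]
e^{tA} =
  [-2*t*exp(-2*t) + exp(-2*t), t*exp(-2*t)]
  [-4*t*exp(-2*t), 2*t*exp(-2*t) + exp(-2*t)]

Strategy: write A = P · J · P⁻¹ where J is a Jordan canonical form, so e^{tA} = P · e^{tJ} · P⁻¹, and e^{tJ} can be computed block-by-block.

A has Jordan form
J =
  [-2,  1]
  [ 0, -2]
(up to reordering of blocks).

Per-block formulas:
  For a 2×2 Jordan block J_2(-2): exp(t · J_2(-2)) = e^(-2t)·(I + t·N), where N is the 2×2 nilpotent shift.

After assembling e^{tJ} and conjugating by P, we get:

e^{tA} =
  [-2*t*exp(-2*t) + exp(-2*t), t*exp(-2*t)]
  [-4*t*exp(-2*t), 2*t*exp(-2*t) + exp(-2*t)]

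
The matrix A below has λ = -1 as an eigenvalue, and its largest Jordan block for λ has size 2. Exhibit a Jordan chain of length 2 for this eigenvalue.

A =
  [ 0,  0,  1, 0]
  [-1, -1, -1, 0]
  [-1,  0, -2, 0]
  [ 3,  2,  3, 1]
A Jordan chain for λ = -1 of length 2:
v_1 = (1, -1, -1, 1)ᵀ
v_2 = (1, -1, 0, 0)ᵀ

Let N = A − (-1)·I. We want v_2 with N^2 v_2 = 0 but N^1 v_2 ≠ 0; then v_{j-1} := N · v_j for j = 2, …, 2.

Pick v_2 = (1, -1, 0, 0)ᵀ.
Then v_1 = N · v_2 = (1, -1, -1, 1)ᵀ.

Sanity check: (A − (-1)·I) v_1 = (0, 0, 0, 0)ᵀ = 0. ✓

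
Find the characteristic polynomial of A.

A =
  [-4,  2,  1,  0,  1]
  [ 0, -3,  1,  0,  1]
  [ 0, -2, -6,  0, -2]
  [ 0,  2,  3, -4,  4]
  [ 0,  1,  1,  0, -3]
x^5 + 20*x^4 + 160*x^3 + 640*x^2 + 1280*x + 1024

Expanding det(x·I − A) (e.g. by cofactor expansion or by noting that A is similar to its Jordan form J, which has the same characteristic polynomial as A) gives
  χ_A(x) = x^5 + 20*x^4 + 160*x^3 + 640*x^2 + 1280*x + 1024
which factors as (x + 4)^5. The eigenvalues (with algebraic multiplicities) are λ = -4 with multiplicity 5.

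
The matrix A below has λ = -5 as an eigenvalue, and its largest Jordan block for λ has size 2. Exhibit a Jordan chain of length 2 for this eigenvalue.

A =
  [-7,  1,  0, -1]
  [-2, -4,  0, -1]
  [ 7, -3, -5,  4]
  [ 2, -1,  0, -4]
A Jordan chain for λ = -5 of length 2:
v_1 = (-2, -2, 7, 2)ᵀ
v_2 = (1, 0, 0, 0)ᵀ

Let N = A − (-5)·I. We want v_2 with N^2 v_2 = 0 but N^1 v_2 ≠ 0; then v_{j-1} := N · v_j for j = 2, …, 2.

Pick v_2 = (1, 0, 0, 0)ᵀ.
Then v_1 = N · v_2 = (-2, -2, 7, 2)ᵀ.

Sanity check: (A − (-5)·I) v_1 = (0, 0, 0, 0)ᵀ = 0. ✓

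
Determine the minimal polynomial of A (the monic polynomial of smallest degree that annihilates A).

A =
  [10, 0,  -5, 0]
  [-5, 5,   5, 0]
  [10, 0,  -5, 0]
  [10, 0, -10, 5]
x^2 - 5*x

The characteristic polynomial is χ_A(x) = x*(x - 5)^3, so the eigenvalues are known. The minimal polynomial is
  m_A(x) = Π_λ (x − λ)^{k_λ}
where k_λ is the size of the *largest* Jordan block for λ (equivalently, the smallest k with (A − λI)^k v = 0 for every generalised eigenvector v of λ).

  λ = 0: largest Jordan block has size 1, contributing (x − 0)
  λ = 5: largest Jordan block has size 1, contributing (x − 5)

So m_A(x) = x*(x - 5) = x^2 - 5*x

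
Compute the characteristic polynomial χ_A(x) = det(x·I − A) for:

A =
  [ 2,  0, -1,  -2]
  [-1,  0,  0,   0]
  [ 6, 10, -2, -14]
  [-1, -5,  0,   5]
x^4 - 5*x^3

Expanding det(x·I − A) (e.g. by cofactor expansion or by noting that A is similar to its Jordan form J, which has the same characteristic polynomial as A) gives
  χ_A(x) = x^4 - 5*x^3
which factors as x^3*(x - 5). The eigenvalues (with algebraic multiplicities) are λ = 0 with multiplicity 3, λ = 5 with multiplicity 1.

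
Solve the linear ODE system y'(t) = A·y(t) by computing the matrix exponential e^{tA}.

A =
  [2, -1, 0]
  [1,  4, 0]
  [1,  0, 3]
e^{tA} =
  [-t*exp(3*t) + exp(3*t), -t*exp(3*t), 0]
  [t*exp(3*t), t*exp(3*t) + exp(3*t), 0]
  [-t^2*exp(3*t)/2 + t*exp(3*t), -t^2*exp(3*t)/2, exp(3*t)]

Strategy: write A = P · J · P⁻¹ where J is a Jordan canonical form, so e^{tA} = P · e^{tJ} · P⁻¹, and e^{tJ} can be computed block-by-block.

A has Jordan form
J =
  [3, 1, 0]
  [0, 3, 1]
  [0, 0, 3]
(up to reordering of blocks).

Per-block formulas:
  For a 3×3 Jordan block J_3(3): exp(t · J_3(3)) = e^(3t)·(I + t·N + (t^2/2)·N^2), where N is the 3×3 nilpotent shift.

After assembling e^{tJ} and conjugating by P, we get:

e^{tA} =
  [-t*exp(3*t) + exp(3*t), -t*exp(3*t), 0]
  [t*exp(3*t), t*exp(3*t) + exp(3*t), 0]
  [-t^2*exp(3*t)/2 + t*exp(3*t), -t^2*exp(3*t)/2, exp(3*t)]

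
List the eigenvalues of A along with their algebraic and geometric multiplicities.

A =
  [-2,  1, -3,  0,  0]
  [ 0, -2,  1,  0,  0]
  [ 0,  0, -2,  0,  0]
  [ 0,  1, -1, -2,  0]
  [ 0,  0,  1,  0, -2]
λ = -2: alg = 5, geom = 3

Step 1 — factor the characteristic polynomial to read off the algebraic multiplicities:
  χ_A(x) = (x + 2)^5

Step 2 — compute geometric multiplicities via the rank-nullity identity g(λ) = n − rank(A − λI):
  rank(A − (-2)·I) = 2, so dim ker(A − (-2)·I) = n − 2 = 3

Summary:
  λ = -2: algebraic multiplicity = 5, geometric multiplicity = 3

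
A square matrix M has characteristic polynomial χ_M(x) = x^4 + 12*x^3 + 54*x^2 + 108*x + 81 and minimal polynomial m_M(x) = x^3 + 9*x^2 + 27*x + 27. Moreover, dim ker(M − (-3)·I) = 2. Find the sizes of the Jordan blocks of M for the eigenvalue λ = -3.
Block sizes for λ = -3: [3, 1]

Step 1 — from the characteristic polynomial, algebraic multiplicity of λ = -3 is 4. From dim ker(M − (-3)·I) = 2, there are exactly 2 Jordan blocks for λ = -3.
Step 2 — from the minimal polynomial, the factor (x + 3)^3 tells us the largest block for λ = -3 has size 3.
Step 3 — with total size 4, 2 blocks, and largest block 3, the block sizes (in nonincreasing order) are [3, 1].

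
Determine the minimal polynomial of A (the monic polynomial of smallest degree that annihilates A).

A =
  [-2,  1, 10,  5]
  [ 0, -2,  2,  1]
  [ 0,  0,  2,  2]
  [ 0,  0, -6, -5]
x^3 + 5*x^2 + 8*x + 4

The characteristic polynomial is χ_A(x) = (x + 1)*(x + 2)^3, so the eigenvalues are known. The minimal polynomial is
  m_A(x) = Π_λ (x − λ)^{k_λ}
where k_λ is the size of the *largest* Jordan block for λ (equivalently, the smallest k with (A − λI)^k v = 0 for every generalised eigenvector v of λ).

  λ = -2: largest Jordan block has size 2, contributing (x + 2)^2
  λ = -1: largest Jordan block has size 1, contributing (x + 1)

So m_A(x) = (x + 1)*(x + 2)^2 = x^3 + 5*x^2 + 8*x + 4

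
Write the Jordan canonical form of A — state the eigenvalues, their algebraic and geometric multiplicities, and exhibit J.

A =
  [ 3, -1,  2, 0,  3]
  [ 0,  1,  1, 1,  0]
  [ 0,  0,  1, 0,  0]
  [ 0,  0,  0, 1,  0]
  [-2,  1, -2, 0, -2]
J_1(0) ⊕ J_2(1) ⊕ J_1(1) ⊕ J_1(1)

The characteristic polynomial is
  det(x·I − A) = x^5 - 4*x^4 + 6*x^3 - 4*x^2 + x = x*(x - 1)^4

Eigenvalues and multiplicities (the geometric multiplicity of λ is n − rank(A − λI), which equals the number of Jordan blocks for λ):
  λ = 0: algebraic multiplicity = 1, geometric multiplicity = 1
  λ = 1: algebraic multiplicity = 4, geometric multiplicity = 3

Determining the block sizes for each eigenvalue:
  λ = 0: one block (gm = 1), so the single block has size am = 1 → block sizes [1]
  λ = 1: 3 blocks summing to 4 forces exactly one block of size 2 and the rest size 1 → block sizes [2, 1, 1]

Assembling the blocks gives a Jordan form
J =
  [0, 0, 0, 0, 0]
  [0, 1, 1, 0, 0]
  [0, 0, 1, 0, 0]
  [0, 0, 0, 1, 0]
  [0, 0, 0, 0, 1]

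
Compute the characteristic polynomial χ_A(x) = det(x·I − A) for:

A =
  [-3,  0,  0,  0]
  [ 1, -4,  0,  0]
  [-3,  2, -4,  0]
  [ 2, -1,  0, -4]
x^4 + 15*x^3 + 84*x^2 + 208*x + 192

Expanding det(x·I − A) (e.g. by cofactor expansion or by noting that A is similar to its Jordan form J, which has the same characteristic polynomial as A) gives
  χ_A(x) = x^4 + 15*x^3 + 84*x^2 + 208*x + 192
which factors as (x + 3)*(x + 4)^3. The eigenvalues (with algebraic multiplicities) are λ = -4 with multiplicity 3, λ = -3 with multiplicity 1.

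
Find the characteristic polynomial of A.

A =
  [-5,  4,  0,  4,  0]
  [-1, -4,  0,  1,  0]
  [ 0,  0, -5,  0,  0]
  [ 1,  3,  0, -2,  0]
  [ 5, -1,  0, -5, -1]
x^5 + 17*x^4 + 106*x^3 + 290*x^2 + 325*x + 125

Expanding det(x·I − A) (e.g. by cofactor expansion or by noting that A is similar to its Jordan form J, which has the same characteristic polynomial as A) gives
  χ_A(x) = x^5 + 17*x^4 + 106*x^3 + 290*x^2 + 325*x + 125
which factors as (x + 1)^2*(x + 5)^3. The eigenvalues (with algebraic multiplicities) are λ = -5 with multiplicity 3, λ = -1 with multiplicity 2.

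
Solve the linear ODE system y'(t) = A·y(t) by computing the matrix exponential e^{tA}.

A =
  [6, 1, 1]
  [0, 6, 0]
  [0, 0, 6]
e^{tA} =
  [exp(6*t), t*exp(6*t), t*exp(6*t)]
  [0, exp(6*t), 0]
  [0, 0, exp(6*t)]

Strategy: write A = P · J · P⁻¹ where J is a Jordan canonical form, so e^{tA} = P · e^{tJ} · P⁻¹, and e^{tJ} can be computed block-by-block.

A has Jordan form
J =
  [6, 1, 0]
  [0, 6, 0]
  [0, 0, 6]
(up to reordering of blocks).

Per-block formulas:
  For a 1×1 block at λ = 6: exp(t · [6]) = [e^(6t)].
  For a 2×2 Jordan block J_2(6): exp(t · J_2(6)) = e^(6t)·(I + t·N), where N is the 2×2 nilpotent shift.

After assembling e^{tJ} and conjugating by P, we get:

e^{tA} =
  [exp(6*t), t*exp(6*t), t*exp(6*t)]
  [0, exp(6*t), 0]
  [0, 0, exp(6*t)]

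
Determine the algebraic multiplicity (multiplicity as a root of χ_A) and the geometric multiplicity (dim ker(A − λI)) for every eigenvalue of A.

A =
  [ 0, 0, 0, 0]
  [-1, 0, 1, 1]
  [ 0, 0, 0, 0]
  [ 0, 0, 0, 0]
λ = 0: alg = 4, geom = 3

Step 1 — factor the characteristic polynomial to read off the algebraic multiplicities:
  χ_A(x) = x^4

Step 2 — compute geometric multiplicities via the rank-nullity identity g(λ) = n − rank(A − λI):
  rank(A − (0)·I) = 1, so dim ker(A − (0)·I) = n − 1 = 3

Summary:
  λ = 0: algebraic multiplicity = 4, geometric multiplicity = 3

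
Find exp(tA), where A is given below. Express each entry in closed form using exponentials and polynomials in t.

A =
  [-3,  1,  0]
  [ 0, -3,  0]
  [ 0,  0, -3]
e^{tA} =
  [exp(-3*t), t*exp(-3*t), 0]
  [0, exp(-3*t), 0]
  [0, 0, exp(-3*t)]

Strategy: write A = P · J · P⁻¹ where J is a Jordan canonical form, so e^{tA} = P · e^{tJ} · P⁻¹, and e^{tJ} can be computed block-by-block.

A has Jordan form
J =
  [-3,  1,  0]
  [ 0, -3,  0]
  [ 0,  0, -3]
(up to reordering of blocks).

Per-block formulas:
  For a 1×1 block at λ = -3: exp(t · [-3]) = [e^(-3t)].
  For a 2×2 Jordan block J_2(-3): exp(t · J_2(-3)) = e^(-3t)·(I + t·N), where N is the 2×2 nilpotent shift.

After assembling e^{tJ} and conjugating by P, we get:

e^{tA} =
  [exp(-3*t), t*exp(-3*t), 0]
  [0, exp(-3*t), 0]
  [0, 0, exp(-3*t)]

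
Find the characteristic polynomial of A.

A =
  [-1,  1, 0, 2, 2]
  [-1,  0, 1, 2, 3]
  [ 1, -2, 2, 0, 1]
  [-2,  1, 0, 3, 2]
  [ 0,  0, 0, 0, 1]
x^5 - 5*x^4 + 10*x^3 - 10*x^2 + 5*x - 1

Expanding det(x·I − A) (e.g. by cofactor expansion or by noting that A is similar to its Jordan form J, which has the same characteristic polynomial as A) gives
  χ_A(x) = x^5 - 5*x^4 + 10*x^3 - 10*x^2 + 5*x - 1
which factors as (x - 1)^5. The eigenvalues (with algebraic multiplicities) are λ = 1 with multiplicity 5.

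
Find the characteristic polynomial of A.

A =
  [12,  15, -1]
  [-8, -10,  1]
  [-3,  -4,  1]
x^3 - 3*x^2 + 3*x - 1

Expanding det(x·I − A) (e.g. by cofactor expansion or by noting that A is similar to its Jordan form J, which has the same characteristic polynomial as A) gives
  χ_A(x) = x^3 - 3*x^2 + 3*x - 1
which factors as (x - 1)^3. The eigenvalues (with algebraic multiplicities) are λ = 1 with multiplicity 3.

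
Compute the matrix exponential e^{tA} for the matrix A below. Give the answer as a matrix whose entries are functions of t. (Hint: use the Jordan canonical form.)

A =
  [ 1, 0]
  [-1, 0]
e^{tA} =
  [exp(t), 0]
  [1 - exp(t), 1]

Strategy: write A = P · J · P⁻¹ where J is a Jordan canonical form, so e^{tA} = P · e^{tJ} · P⁻¹, and e^{tJ} can be computed block-by-block.

A has Jordan form
J =
  [0, 0]
  [0, 1]
(up to reordering of blocks).

Per-block formulas:
  For a 1×1 block at λ = 0: exp(t · [0]) = [e^(0t)].
  For a 1×1 block at λ = 1: exp(t · [1]) = [e^(1t)].

After assembling e^{tJ} and conjugating by P, we get:

e^{tA} =
  [exp(t), 0]
  [1 - exp(t), 1]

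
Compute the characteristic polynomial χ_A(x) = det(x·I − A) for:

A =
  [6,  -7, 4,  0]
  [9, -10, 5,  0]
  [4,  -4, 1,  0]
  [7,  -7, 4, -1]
x^4 + 4*x^3 + 6*x^2 + 4*x + 1

Expanding det(x·I − A) (e.g. by cofactor expansion or by noting that A is similar to its Jordan form J, which has the same characteristic polynomial as A) gives
  χ_A(x) = x^4 + 4*x^3 + 6*x^2 + 4*x + 1
which factors as (x + 1)^4. The eigenvalues (with algebraic multiplicities) are λ = -1 with multiplicity 4.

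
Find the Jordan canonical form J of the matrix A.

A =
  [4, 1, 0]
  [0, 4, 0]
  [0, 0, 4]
J_2(4) ⊕ J_1(4)

The characteristic polynomial is
  det(x·I − A) = x^3 - 12*x^2 + 48*x - 64 = (x - 4)^3

Eigenvalues and multiplicities (the geometric multiplicity of λ is n − rank(A − λI), which equals the number of Jordan blocks for λ):
  λ = 4: algebraic multiplicity = 3, geometric multiplicity = 2

Determining the block sizes for each eigenvalue:
  λ = 4: 2 blocks summing to 3 forces exactly one block of size 2 and the rest size 1 → block sizes [2, 1]

Assembling the blocks gives a Jordan form
J =
  [4, 1, 0]
  [0, 4, 0]
  [0, 0, 4]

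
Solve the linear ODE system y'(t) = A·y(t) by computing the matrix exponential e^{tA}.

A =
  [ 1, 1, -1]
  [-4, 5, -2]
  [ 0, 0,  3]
e^{tA} =
  [-2*t*exp(3*t) + exp(3*t), t*exp(3*t), -t*exp(3*t)]
  [-4*t*exp(3*t), 2*t*exp(3*t) + exp(3*t), -2*t*exp(3*t)]
  [0, 0, exp(3*t)]

Strategy: write A = P · J · P⁻¹ where J is a Jordan canonical form, so e^{tA} = P · e^{tJ} · P⁻¹, and e^{tJ} can be computed block-by-block.

A has Jordan form
J =
  [3, 1, 0]
  [0, 3, 0]
  [0, 0, 3]
(up to reordering of blocks).

Per-block formulas:
  For a 1×1 block at λ = 3: exp(t · [3]) = [e^(3t)].
  For a 2×2 Jordan block J_2(3): exp(t · J_2(3)) = e^(3t)·(I + t·N), where N is the 2×2 nilpotent shift.

After assembling e^{tJ} and conjugating by P, we get:

e^{tA} =
  [-2*t*exp(3*t) + exp(3*t), t*exp(3*t), -t*exp(3*t)]
  [-4*t*exp(3*t), 2*t*exp(3*t) + exp(3*t), -2*t*exp(3*t)]
  [0, 0, exp(3*t)]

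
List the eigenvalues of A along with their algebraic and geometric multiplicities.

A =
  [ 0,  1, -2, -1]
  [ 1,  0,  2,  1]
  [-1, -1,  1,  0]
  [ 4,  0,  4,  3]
λ = 1: alg = 4, geom = 2

Step 1 — factor the characteristic polynomial to read off the algebraic multiplicities:
  χ_A(x) = (x - 1)^4

Step 2 — compute geometric multiplicities via the rank-nullity identity g(λ) = n − rank(A − λI):
  rank(A − (1)·I) = 2, so dim ker(A − (1)·I) = n − 2 = 2

Summary:
  λ = 1: algebraic multiplicity = 4, geometric multiplicity = 2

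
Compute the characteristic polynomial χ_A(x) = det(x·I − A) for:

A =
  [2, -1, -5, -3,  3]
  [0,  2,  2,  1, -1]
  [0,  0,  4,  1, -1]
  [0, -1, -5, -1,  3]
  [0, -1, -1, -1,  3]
x^5 - 10*x^4 + 40*x^3 - 80*x^2 + 80*x - 32

Expanding det(x·I − A) (e.g. by cofactor expansion or by noting that A is similar to its Jordan form J, which has the same characteristic polynomial as A) gives
  χ_A(x) = x^5 - 10*x^4 + 40*x^3 - 80*x^2 + 80*x - 32
which factors as (x - 2)^5. The eigenvalues (with algebraic multiplicities) are λ = 2 with multiplicity 5.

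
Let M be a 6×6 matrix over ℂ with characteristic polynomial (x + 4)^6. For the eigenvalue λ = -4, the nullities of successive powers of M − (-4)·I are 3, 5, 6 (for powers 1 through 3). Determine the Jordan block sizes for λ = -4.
Block sizes for λ = -4: [3, 2, 1]

From the dimensions of kernels of powers, the number of Jordan blocks of size at least j is d_j − d_{j−1} where d_j = dim ker(N^j) (with d_0 = 0). Computing the differences gives [3, 2, 1].
The number of blocks of size exactly k is (#blocks of size ≥ k) − (#blocks of size ≥ k + 1), so the partition is: 1 block(s) of size 1, 1 block(s) of size 2, 1 block(s) of size 3.
In nonincreasing order the block sizes are [3, 2, 1].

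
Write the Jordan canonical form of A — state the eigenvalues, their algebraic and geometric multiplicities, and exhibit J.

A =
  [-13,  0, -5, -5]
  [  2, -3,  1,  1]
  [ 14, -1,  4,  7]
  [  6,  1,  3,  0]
J_3(-3) ⊕ J_1(-3)

The characteristic polynomial is
  det(x·I − A) = x^4 + 12*x^3 + 54*x^2 + 108*x + 81 = (x + 3)^4

Eigenvalues and multiplicities (the geometric multiplicity of λ is n − rank(A − λI), which equals the number of Jordan blocks for λ):
  λ = -3: algebraic multiplicity = 4, geometric multiplicity = 2

Determining the block sizes for each eigenvalue:
  λ = -3: with am = 4 and gm = 2, the partition is not yet determined (e.g. several partitions of 4 into 2 parts exist). Let N = A − (-3)·I. Computing rank(N^1) = 2, rank(N^2) = 1, rank(N^3) = 0; the number of blocks of size ≥ j is rank(N^{j−1}) − rank(N^j), giving [2, 1, 1]. So we have 1 block(s) of size 3, 1 block(s) of size 1 → block sizes [3, 1]

Assembling the blocks gives a Jordan form
J =
  [-3,  1,  0,  0]
  [ 0, -3,  1,  0]
  [ 0,  0, -3,  0]
  [ 0,  0,  0, -3]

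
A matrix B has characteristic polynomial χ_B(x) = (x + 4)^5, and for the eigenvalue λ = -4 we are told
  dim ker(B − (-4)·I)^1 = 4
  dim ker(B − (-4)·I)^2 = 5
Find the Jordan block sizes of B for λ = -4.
Block sizes for λ = -4: [2, 1, 1, 1]

From the dimensions of kernels of powers, the number of Jordan blocks of size at least j is d_j − d_{j−1} where d_j = dim ker(N^j) (with d_0 = 0). Computing the differences gives [4, 1].
The number of blocks of size exactly k is (#blocks of size ≥ k) − (#blocks of size ≥ k + 1), so the partition is: 3 block(s) of size 1, 1 block(s) of size 2.
In nonincreasing order the block sizes are [2, 1, 1, 1].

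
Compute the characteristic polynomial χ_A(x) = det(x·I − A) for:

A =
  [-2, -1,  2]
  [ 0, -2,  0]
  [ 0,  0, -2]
x^3 + 6*x^2 + 12*x + 8

Expanding det(x·I − A) (e.g. by cofactor expansion or by noting that A is similar to its Jordan form J, which has the same characteristic polynomial as A) gives
  χ_A(x) = x^3 + 6*x^2 + 12*x + 8
which factors as (x + 2)^3. The eigenvalues (with algebraic multiplicities) are λ = -2 with multiplicity 3.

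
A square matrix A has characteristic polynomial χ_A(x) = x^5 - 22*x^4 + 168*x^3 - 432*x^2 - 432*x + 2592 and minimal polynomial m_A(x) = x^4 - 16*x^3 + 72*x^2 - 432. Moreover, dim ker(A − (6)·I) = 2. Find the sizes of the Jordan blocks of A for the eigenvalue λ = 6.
Block sizes for λ = 6: [3, 1]

Step 1 — from the characteristic polynomial, algebraic multiplicity of λ = 6 is 4. From dim ker(A − (6)·I) = 2, there are exactly 2 Jordan blocks for λ = 6.
Step 2 — from the minimal polynomial, the factor (x − 6)^3 tells us the largest block for λ = 6 has size 3.
Step 3 — with total size 4, 2 blocks, and largest block 3, the block sizes (in nonincreasing order) are [3, 1].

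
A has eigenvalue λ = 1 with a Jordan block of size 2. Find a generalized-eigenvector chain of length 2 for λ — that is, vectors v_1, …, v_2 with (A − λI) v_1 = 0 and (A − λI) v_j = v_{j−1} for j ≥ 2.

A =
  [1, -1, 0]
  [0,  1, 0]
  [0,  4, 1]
A Jordan chain for λ = 1 of length 2:
v_1 = (-1, 0, 4)ᵀ
v_2 = (0, 1, 0)ᵀ

Let N = A − (1)·I. We want v_2 with N^2 v_2 = 0 but N^1 v_2 ≠ 0; then v_{j-1} := N · v_j for j = 2, …, 2.

Pick v_2 = (0, 1, 0)ᵀ.
Then v_1 = N · v_2 = (-1, 0, 4)ᵀ.

Sanity check: (A − (1)·I) v_1 = (0, 0, 0)ᵀ = 0. ✓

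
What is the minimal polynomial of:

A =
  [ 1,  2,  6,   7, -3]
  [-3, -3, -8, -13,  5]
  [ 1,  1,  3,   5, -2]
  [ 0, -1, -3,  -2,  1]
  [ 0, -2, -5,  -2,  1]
x^3

The characteristic polynomial is χ_A(x) = x^5, so the eigenvalues are known. The minimal polynomial is
  m_A(x) = Π_λ (x − λ)^{k_λ}
where k_λ is the size of the *largest* Jordan block for λ (equivalently, the smallest k with (A − λI)^k v = 0 for every generalised eigenvector v of λ).

  λ = 0: largest Jordan block has size 3, contributing (x − 0)^3

So m_A(x) = x^3 = x^3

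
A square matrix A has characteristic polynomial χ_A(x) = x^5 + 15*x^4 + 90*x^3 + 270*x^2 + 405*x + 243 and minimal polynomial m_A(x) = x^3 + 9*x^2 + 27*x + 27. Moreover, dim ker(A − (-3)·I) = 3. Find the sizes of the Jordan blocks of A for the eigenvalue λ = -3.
Block sizes for λ = -3: [3, 1, 1]

Step 1 — from the characteristic polynomial, algebraic multiplicity of λ = -3 is 5. From dim ker(A − (-3)·I) = 3, there are exactly 3 Jordan blocks for λ = -3.
Step 2 — from the minimal polynomial, the factor (x + 3)^3 tells us the largest block for λ = -3 has size 3.
Step 3 — with total size 5, 3 blocks, and largest block 3, the block sizes (in nonincreasing order) are [3, 1, 1].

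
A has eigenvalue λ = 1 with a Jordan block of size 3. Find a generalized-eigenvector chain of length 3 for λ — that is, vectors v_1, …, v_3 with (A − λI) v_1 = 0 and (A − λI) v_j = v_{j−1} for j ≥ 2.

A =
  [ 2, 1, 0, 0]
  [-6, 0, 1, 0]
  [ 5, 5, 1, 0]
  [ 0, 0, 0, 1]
A Jordan chain for λ = 1 of length 3:
v_1 = (-5, 5, -25, 0)ᵀ
v_2 = (1, -6, 5, 0)ᵀ
v_3 = (1, 0, 0, 0)ᵀ

Let N = A − (1)·I. We want v_3 with N^3 v_3 = 0 but N^2 v_3 ≠ 0; then v_{j-1} := N · v_j for j = 3, …, 2.

Pick v_3 = (1, 0, 0, 0)ᵀ.
Then v_2 = N · v_3 = (1, -6, 5, 0)ᵀ.
Then v_1 = N · v_2 = (-5, 5, -25, 0)ᵀ.

Sanity check: (A − (1)·I) v_1 = (0, 0, 0, 0)ᵀ = 0. ✓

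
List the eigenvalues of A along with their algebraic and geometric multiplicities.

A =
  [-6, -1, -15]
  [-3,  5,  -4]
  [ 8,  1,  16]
λ = 5: alg = 3, geom = 1

Step 1 — factor the characteristic polynomial to read off the algebraic multiplicities:
  χ_A(x) = (x - 5)^3

Step 2 — compute geometric multiplicities via the rank-nullity identity g(λ) = n − rank(A − λI):
  rank(A − (5)·I) = 2, so dim ker(A − (5)·I) = n − 2 = 1

Summary:
  λ = 5: algebraic multiplicity = 3, geometric multiplicity = 1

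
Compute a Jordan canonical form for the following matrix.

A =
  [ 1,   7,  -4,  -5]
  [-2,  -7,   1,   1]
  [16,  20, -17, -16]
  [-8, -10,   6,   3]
J_3(-5) ⊕ J_1(-5)

The characteristic polynomial is
  det(x·I − A) = x^4 + 20*x^3 + 150*x^2 + 500*x + 625 = (x + 5)^4

Eigenvalues and multiplicities (the geometric multiplicity of λ is n − rank(A − λI), which equals the number of Jordan blocks for λ):
  λ = -5: algebraic multiplicity = 4, geometric multiplicity = 2

Determining the block sizes for each eigenvalue:
  λ = -5: with am = 4 and gm = 2, the partition is not yet determined (e.g. several partitions of 4 into 2 parts exist). Let N = A − (-5)·I. Computing rank(N^1) = 2, rank(N^2) = 1, rank(N^3) = 0; the number of blocks of size ≥ j is rank(N^{j−1}) − rank(N^j), giving [2, 1, 1]. So we have 1 block(s) of size 3, 1 block(s) of size 1 → block sizes [3, 1]

Assembling the blocks gives a Jordan form
J =
  [-5,  1,  0,  0]
  [ 0, -5,  1,  0]
  [ 0,  0, -5,  0]
  [ 0,  0,  0, -5]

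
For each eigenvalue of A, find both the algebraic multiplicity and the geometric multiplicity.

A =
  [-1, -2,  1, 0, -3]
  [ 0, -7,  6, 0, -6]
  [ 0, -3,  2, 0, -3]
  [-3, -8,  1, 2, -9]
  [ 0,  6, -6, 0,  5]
λ = -1: alg = 3, geom = 2; λ = 2: alg = 2, geom = 2

Step 1 — factor the characteristic polynomial to read off the algebraic multiplicities:
  χ_A(x) = (x - 2)^2*(x + 1)^3

Step 2 — compute geometric multiplicities via the rank-nullity identity g(λ) = n − rank(A − λI):
  rank(A − (-1)·I) = 3, so dim ker(A − (-1)·I) = n − 3 = 2
  rank(A − (2)·I) = 3, so dim ker(A − (2)·I) = n − 3 = 2

Summary:
  λ = -1: algebraic multiplicity = 3, geometric multiplicity = 2
  λ = 2: algebraic multiplicity = 2, geometric multiplicity = 2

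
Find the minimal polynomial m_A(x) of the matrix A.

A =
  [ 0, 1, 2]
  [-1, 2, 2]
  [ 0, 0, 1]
x^2 - 2*x + 1

The characteristic polynomial is χ_A(x) = (x - 1)^3, so the eigenvalues are known. The minimal polynomial is
  m_A(x) = Π_λ (x − λ)^{k_λ}
where k_λ is the size of the *largest* Jordan block for λ (equivalently, the smallest k with (A − λI)^k v = 0 for every generalised eigenvector v of λ).

  λ = 1: largest Jordan block has size 2, contributing (x − 1)^2

So m_A(x) = (x - 1)^2 = x^2 - 2*x + 1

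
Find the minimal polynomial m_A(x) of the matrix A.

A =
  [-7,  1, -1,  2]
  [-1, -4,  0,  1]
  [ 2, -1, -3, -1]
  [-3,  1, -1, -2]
x^2 + 8*x + 16

The characteristic polynomial is χ_A(x) = (x + 4)^4, so the eigenvalues are known. The minimal polynomial is
  m_A(x) = Π_λ (x − λ)^{k_λ}
where k_λ is the size of the *largest* Jordan block for λ (equivalently, the smallest k with (A − λI)^k v = 0 for every generalised eigenvector v of λ).

  λ = -4: largest Jordan block has size 2, contributing (x + 4)^2

So m_A(x) = (x + 4)^2 = x^2 + 8*x + 16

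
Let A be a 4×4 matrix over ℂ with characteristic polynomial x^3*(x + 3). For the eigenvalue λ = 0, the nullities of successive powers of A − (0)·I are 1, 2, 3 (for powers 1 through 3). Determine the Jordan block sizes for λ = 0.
Block sizes for λ = 0: [3]

From the dimensions of kernels of powers, the number of Jordan blocks of size at least j is d_j − d_{j−1} where d_j = dim ker(N^j) (with d_0 = 0). Computing the differences gives [1, 1, 1].
The number of blocks of size exactly k is (#blocks of size ≥ k) − (#blocks of size ≥ k + 1), so the partition is: 1 block(s) of size 3.
In nonincreasing order the block sizes are [3].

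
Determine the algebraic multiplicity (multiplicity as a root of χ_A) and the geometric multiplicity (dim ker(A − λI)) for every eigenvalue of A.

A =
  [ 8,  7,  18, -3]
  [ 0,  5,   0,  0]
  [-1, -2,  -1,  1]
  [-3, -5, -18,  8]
λ = 5: alg = 4, geom = 2

Step 1 — factor the characteristic polynomial to read off the algebraic multiplicities:
  χ_A(x) = (x - 5)^4

Step 2 — compute geometric multiplicities via the rank-nullity identity g(λ) = n − rank(A − λI):
  rank(A − (5)·I) = 2, so dim ker(A − (5)·I) = n − 2 = 2

Summary:
  λ = 5: algebraic multiplicity = 4, geometric multiplicity = 2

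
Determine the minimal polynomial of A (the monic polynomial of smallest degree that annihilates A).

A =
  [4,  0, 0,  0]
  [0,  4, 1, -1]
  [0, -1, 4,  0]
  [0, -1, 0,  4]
x^3 - 12*x^2 + 48*x - 64

The characteristic polynomial is χ_A(x) = (x - 4)^4, so the eigenvalues are known. The minimal polynomial is
  m_A(x) = Π_λ (x − λ)^{k_λ}
where k_λ is the size of the *largest* Jordan block for λ (equivalently, the smallest k with (A − λI)^k v = 0 for every generalised eigenvector v of λ).

  λ = 4: largest Jordan block has size 3, contributing (x − 4)^3

So m_A(x) = (x - 4)^3 = x^3 - 12*x^2 + 48*x - 64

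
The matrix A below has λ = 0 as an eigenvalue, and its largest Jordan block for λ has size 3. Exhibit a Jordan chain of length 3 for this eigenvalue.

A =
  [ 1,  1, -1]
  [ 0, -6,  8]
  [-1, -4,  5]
A Jordan chain for λ = 0 of length 3:
v_1 = (2, -8, -6)ᵀ
v_2 = (1, 0, -1)ᵀ
v_3 = (1, 0, 0)ᵀ

Let N = A − (0)·I. We want v_3 with N^3 v_3 = 0 but N^2 v_3 ≠ 0; then v_{j-1} := N · v_j for j = 3, …, 2.

Pick v_3 = (1, 0, 0)ᵀ.
Then v_2 = N · v_3 = (1, 0, -1)ᵀ.
Then v_1 = N · v_2 = (2, -8, -6)ᵀ.

Sanity check: (A − (0)·I) v_1 = (0, 0, 0)ᵀ = 0. ✓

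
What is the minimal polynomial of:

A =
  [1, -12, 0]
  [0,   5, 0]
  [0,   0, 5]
x^2 - 6*x + 5

The characteristic polynomial is χ_A(x) = (x - 5)^2*(x - 1), so the eigenvalues are known. The minimal polynomial is
  m_A(x) = Π_λ (x − λ)^{k_λ}
where k_λ is the size of the *largest* Jordan block for λ (equivalently, the smallest k with (A − λI)^k v = 0 for every generalised eigenvector v of λ).

  λ = 1: largest Jordan block has size 1, contributing (x − 1)
  λ = 5: largest Jordan block has size 1, contributing (x − 5)

So m_A(x) = (x - 5)*(x - 1) = x^2 - 6*x + 5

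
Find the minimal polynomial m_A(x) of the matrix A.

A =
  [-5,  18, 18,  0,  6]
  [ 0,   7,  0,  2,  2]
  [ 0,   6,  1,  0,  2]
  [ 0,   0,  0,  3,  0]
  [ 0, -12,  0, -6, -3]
x^3 + x^2 - 17*x + 15

The characteristic polynomial is χ_A(x) = (x - 3)^2*(x - 1)^2*(x + 5), so the eigenvalues are known. The minimal polynomial is
  m_A(x) = Π_λ (x − λ)^{k_λ}
where k_λ is the size of the *largest* Jordan block for λ (equivalently, the smallest k with (A − λI)^k v = 0 for every generalised eigenvector v of λ).

  λ = -5: largest Jordan block has size 1, contributing (x + 5)
  λ = 1: largest Jordan block has size 1, contributing (x − 1)
  λ = 3: largest Jordan block has size 1, contributing (x − 3)

So m_A(x) = (x - 3)*(x - 1)*(x + 5) = x^3 + x^2 - 17*x + 15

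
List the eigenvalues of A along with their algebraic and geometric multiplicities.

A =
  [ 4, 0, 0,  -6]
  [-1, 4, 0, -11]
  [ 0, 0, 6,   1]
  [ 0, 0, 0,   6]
λ = 4: alg = 2, geom = 1; λ = 6: alg = 2, geom = 1

Step 1 — factor the characteristic polynomial to read off the algebraic multiplicities:
  χ_A(x) = (x - 6)^2*(x - 4)^2

Step 2 — compute geometric multiplicities via the rank-nullity identity g(λ) = n − rank(A − λI):
  rank(A − (4)·I) = 3, so dim ker(A − (4)·I) = n − 3 = 1
  rank(A − (6)·I) = 3, so dim ker(A − (6)·I) = n − 3 = 1

Summary:
  λ = 4: algebraic multiplicity = 2, geometric multiplicity = 1
  λ = 6: algebraic multiplicity = 2, geometric multiplicity = 1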